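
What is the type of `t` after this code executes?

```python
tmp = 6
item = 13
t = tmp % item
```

int % int returns int (6 % 13 = 6)

int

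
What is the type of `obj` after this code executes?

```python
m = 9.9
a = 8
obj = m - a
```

float - int returns float (9.9 - 8 = 1.9)

float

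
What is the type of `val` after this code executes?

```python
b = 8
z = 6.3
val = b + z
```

int + float returns float (8 + 6.3 = 14.3)

float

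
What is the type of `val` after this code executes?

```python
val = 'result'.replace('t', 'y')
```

str.replace() returns str

str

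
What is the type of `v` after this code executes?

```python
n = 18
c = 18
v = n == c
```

Equality comparison returns bool

bool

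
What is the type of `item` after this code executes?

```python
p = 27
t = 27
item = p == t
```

Equality comparison returns bool

bool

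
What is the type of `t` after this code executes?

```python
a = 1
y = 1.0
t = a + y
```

int + float returns float (1 + 1.0 = 2.0)

float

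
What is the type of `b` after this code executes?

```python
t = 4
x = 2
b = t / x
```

int / int always returns float in Python 3 (4 / 2 = 2)

float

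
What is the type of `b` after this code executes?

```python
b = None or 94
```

'or' with None returns the other value (94, int)

int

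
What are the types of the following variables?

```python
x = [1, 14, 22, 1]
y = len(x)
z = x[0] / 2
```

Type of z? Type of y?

int / int returns float; len() returns int

float, int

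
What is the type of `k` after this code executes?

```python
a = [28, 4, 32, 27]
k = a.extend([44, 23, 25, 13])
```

list.extend() returns None

NoneType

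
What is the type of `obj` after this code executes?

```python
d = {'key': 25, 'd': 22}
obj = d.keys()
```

.keys() returns a dict_keys view object

dict_keys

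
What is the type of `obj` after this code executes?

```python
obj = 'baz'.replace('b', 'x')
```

str.replace() returns str

str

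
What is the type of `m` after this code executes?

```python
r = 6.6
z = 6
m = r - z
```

float - int returns float (6.6 - 6 = 0.6)

float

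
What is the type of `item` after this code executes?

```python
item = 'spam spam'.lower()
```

str.lower() returns str

str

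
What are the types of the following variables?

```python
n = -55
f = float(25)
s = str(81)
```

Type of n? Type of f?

n is int; f is float

int, float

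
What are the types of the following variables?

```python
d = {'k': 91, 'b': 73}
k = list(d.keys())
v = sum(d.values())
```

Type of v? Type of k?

sum of int values returns int; list(...) returns list

int, list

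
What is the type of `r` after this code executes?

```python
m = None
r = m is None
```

'is' comparison returns bool

bool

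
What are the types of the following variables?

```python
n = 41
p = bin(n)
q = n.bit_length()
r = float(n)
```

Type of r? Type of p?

float() returns float; bin() returns str

float, str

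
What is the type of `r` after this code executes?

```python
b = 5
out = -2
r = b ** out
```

int ** negative int returns float

float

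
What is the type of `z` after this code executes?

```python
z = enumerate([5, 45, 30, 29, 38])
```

enumerate() returns an enumerate iterator object

enumerate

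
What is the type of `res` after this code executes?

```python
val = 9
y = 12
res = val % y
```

int % int returns int (9 % 12 = 9)

int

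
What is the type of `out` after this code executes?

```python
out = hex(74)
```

hex() returns str representation

str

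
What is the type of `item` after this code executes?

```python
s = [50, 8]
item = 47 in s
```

'in' operator returns bool

bool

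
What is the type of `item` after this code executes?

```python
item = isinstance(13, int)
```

isinstance() returns bool

bool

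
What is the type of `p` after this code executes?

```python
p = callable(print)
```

callable() returns bool

bool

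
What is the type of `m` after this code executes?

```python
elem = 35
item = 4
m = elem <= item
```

Comparison operators return bool

bool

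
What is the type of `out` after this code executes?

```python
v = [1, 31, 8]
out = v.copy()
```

list.copy() returns list

list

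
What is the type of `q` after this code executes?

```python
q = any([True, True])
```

any() returns bool

bool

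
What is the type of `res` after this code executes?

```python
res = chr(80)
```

chr() returns str (single character)

str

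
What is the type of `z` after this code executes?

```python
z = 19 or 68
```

'or' returns the first truthy value (19, which is int)

int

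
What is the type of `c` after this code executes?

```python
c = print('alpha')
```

print() returns None

NoneType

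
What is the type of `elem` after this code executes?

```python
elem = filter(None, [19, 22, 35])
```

filter() returns a filter iterator object

filter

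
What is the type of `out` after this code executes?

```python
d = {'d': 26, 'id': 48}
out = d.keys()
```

.keys() returns a dict_keys view object

dict_keys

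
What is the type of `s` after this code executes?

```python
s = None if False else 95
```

Ternary: condition is False, else branch (95) taken → int

int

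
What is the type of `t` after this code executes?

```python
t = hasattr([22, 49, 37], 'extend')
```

hasattr() returns bool

bool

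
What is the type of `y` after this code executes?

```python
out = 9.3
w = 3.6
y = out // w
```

float // float returns float (floor division preserves float type)

float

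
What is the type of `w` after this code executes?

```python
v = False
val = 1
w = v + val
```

bool + int returns int (False is 0, so 0 + 1 = 1)

int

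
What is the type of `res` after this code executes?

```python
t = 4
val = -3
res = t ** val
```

int ** negative int returns float

float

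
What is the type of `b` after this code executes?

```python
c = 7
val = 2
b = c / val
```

int / int always returns float in Python 3 (7 / 2 = 3.5)

float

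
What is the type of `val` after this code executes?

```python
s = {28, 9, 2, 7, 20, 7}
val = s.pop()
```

Popping from a set of ints returns int

int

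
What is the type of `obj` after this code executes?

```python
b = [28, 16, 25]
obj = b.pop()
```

list.pop() returns the popped element (int here)

int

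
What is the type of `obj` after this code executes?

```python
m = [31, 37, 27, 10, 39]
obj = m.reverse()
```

list.reverse() returns None

NoneType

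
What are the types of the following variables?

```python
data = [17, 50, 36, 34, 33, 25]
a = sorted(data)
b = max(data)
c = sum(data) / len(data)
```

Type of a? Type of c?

sorted() returns list; int / int returns float

list, float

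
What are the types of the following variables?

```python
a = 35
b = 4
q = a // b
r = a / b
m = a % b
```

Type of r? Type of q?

int / int returns float; int // int returns int

float, int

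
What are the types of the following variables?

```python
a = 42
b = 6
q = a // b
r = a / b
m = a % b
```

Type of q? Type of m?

int // int returns int; int % int returns int

int, int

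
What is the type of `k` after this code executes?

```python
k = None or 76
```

'or' with None returns the other value (76, int)

int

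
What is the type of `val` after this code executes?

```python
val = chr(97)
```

chr() returns str (single character)

str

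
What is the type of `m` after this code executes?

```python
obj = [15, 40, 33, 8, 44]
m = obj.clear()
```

list.clear() returns None

NoneType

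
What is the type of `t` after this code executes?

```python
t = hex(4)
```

hex() returns str representation

str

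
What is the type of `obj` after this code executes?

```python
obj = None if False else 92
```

Ternary: condition is False, else branch (92) taken → int

int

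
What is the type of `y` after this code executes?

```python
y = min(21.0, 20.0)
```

min() of floats returns float

float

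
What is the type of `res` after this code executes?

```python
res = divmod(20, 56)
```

divmod() returns a tuple (quotient, remainder)

tuple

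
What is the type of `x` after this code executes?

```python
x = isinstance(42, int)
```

isinstance() returns bool

bool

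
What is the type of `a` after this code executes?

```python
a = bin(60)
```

bin() returns str representation

str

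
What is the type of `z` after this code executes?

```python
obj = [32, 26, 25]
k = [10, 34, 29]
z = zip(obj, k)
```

zip() returns a zip iterator object

zip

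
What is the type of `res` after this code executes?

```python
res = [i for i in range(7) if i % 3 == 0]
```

A list comprehension [...] produces a list

list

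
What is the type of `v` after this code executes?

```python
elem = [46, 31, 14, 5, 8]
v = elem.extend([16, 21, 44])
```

list.extend() returns None

NoneType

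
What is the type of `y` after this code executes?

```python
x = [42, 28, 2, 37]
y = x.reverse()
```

list.reverse() returns None

NoneType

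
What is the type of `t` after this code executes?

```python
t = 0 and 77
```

'and' returns the first falsy value (0, which is int)

int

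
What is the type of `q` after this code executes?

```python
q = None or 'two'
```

'or' with None returns the other value ('two', str)

str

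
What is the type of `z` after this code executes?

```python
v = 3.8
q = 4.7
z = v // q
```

float // float returns float (floor division preserves float type)

float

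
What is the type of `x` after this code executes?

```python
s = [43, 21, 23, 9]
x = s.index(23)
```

list.index() returns int

int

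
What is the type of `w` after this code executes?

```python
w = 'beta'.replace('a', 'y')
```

str.replace() returns str

str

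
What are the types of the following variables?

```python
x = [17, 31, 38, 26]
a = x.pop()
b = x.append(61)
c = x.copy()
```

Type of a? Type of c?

list.pop() returns the element (int); list.copy() returns list

int, list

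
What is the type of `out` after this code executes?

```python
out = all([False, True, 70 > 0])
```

all() returns bool

bool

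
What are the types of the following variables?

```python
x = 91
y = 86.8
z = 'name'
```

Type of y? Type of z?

y is float; z is str

float, str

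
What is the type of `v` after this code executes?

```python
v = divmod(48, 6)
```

divmod() returns a tuple (quotient, remainder)

tuple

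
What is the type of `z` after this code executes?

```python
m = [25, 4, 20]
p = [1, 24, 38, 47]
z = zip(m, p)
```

zip() returns a zip iterator object

zip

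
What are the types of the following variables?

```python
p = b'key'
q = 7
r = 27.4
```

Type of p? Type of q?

p is bytes; q is int

bytes, int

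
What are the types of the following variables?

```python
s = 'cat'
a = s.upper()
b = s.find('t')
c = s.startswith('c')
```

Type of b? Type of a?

str.find() returns int; str.upper() returns str

int, str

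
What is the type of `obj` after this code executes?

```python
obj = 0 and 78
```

'and' returns the first falsy value (0, which is int)

int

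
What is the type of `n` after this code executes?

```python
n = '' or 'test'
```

'or' returns first truthy value ('test', which is str)

str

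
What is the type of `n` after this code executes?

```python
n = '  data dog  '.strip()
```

str.strip() returns str

str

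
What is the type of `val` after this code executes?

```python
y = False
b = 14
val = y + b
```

bool + int returns int (False is 0, so 0 + 14 = 14)

int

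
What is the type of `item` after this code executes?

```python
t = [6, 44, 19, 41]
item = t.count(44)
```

list.count() returns int

int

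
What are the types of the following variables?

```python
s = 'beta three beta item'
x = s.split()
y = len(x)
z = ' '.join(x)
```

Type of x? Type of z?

str.split() returns list; str.join() returns str

list, str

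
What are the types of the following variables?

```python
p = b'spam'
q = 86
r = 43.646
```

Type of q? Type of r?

q is int; r is float

int, float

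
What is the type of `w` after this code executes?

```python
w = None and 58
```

'and' returns first falsy value (None)

NoneType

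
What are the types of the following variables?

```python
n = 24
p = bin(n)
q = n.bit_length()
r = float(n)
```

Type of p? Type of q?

bin() returns str; int.bit_length() returns int

str, int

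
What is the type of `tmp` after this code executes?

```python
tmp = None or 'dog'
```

'or' with None returns the other value ('dog', str)

str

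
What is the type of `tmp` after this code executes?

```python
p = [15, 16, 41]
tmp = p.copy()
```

list.copy() returns list

list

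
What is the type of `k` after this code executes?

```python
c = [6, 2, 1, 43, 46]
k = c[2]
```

Indexing a list of ints returns int (c[2] = 1)

int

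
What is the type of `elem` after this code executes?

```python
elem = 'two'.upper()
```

str.upper() returns str

str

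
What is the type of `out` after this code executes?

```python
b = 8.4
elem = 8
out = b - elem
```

float - int returns float (8.4 - 8 = 0.4)

float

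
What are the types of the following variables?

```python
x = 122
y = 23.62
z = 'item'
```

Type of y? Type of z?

y is float; z is str

float, str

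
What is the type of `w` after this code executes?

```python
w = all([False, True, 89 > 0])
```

all() returns bool

bool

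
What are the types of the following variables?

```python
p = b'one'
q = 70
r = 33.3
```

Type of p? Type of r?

p is bytes; r is float

bytes, float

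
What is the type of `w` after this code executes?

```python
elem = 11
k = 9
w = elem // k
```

int // int returns int (11 // 9 = 1)

int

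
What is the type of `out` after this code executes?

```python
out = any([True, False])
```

any() returns bool

bool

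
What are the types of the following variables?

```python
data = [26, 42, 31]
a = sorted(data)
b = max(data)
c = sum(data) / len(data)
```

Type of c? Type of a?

int / int returns float; sorted() returns list

float, list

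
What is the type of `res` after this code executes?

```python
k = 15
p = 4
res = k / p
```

int / int always returns float in Python 3 (15 / 4 = 3.75)

float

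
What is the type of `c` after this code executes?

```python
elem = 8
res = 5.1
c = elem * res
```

int * float returns float (8 * 5.1 = 40.8)

float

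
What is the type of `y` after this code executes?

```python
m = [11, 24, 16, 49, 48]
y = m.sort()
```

list.sort() returns None (sorts in place)

NoneType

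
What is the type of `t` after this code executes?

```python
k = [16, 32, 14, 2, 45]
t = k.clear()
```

list.clear() returns None

NoneType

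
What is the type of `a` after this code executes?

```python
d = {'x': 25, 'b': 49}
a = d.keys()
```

.keys() returns a dict_keys view object

dict_keys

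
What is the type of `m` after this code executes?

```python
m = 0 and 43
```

'and' returns the first falsy value (0, which is int)

int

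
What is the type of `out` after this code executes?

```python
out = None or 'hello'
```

'or' with None returns the other value ('hello', str)

str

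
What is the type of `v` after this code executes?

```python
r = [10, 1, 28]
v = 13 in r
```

'in' operator returns bool

bool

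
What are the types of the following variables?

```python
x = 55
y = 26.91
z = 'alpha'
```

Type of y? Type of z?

y is float; z is str

float, str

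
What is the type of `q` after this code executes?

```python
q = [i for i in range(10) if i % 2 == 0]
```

A list comprehension [...] produces a list

list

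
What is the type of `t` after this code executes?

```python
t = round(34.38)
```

round() with no ndigits arg returns int

int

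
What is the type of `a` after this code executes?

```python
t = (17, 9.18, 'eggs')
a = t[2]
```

Index 2 of tuple is 'eggs' which is str

str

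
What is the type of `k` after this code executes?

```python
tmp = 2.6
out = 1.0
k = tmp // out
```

float // float returns float (floor division preserves float type)

float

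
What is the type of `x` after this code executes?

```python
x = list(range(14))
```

list(range(...)) returns list

list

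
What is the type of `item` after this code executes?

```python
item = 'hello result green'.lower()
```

str.lower() returns str

str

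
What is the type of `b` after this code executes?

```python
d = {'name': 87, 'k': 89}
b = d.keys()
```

.keys() returns a dict_keys view object

dict_keys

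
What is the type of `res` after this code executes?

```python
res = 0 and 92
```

'and' returns the first falsy value (0, which is int)

int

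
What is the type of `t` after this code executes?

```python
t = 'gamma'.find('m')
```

str.find() returns int (index, or -1)

int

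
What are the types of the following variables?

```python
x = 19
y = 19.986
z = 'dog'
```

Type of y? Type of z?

y is float; z is str

float, str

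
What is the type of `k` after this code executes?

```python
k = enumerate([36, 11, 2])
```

enumerate() returns an enumerate iterator object

enumerate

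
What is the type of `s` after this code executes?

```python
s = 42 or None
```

'or' returns first truthy value (42, int)

int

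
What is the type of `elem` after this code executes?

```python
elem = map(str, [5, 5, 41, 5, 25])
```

map() returns a map iterator object

map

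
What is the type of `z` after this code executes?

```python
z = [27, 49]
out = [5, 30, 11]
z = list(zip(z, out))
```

list(zip(...)) returns a list of tuples

list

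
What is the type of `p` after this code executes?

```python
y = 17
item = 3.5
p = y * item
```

int * float returns float (17 * 3.5 = 59.5)

float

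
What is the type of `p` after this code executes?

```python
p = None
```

None has type NoneType

NoneType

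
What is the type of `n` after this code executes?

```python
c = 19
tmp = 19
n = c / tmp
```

int / int always returns float in Python 3 (19 / 19 = 1)

float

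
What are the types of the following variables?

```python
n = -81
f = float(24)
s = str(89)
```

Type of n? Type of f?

n is int; f is float

int, float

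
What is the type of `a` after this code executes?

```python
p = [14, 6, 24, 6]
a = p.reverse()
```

list.reverse() returns None

NoneType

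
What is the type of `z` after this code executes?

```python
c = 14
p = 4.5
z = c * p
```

int * float returns float (14 * 4.5 = 63.0)

float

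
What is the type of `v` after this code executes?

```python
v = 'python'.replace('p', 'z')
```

str.replace() returns str

str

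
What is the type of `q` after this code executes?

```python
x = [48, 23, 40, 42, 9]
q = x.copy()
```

list.copy() returns list

list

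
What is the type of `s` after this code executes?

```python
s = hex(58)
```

hex() returns str representation

str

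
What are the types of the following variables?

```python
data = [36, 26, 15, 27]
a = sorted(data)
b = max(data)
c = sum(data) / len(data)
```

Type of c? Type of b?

int / int returns float; max of ints returns int

float, int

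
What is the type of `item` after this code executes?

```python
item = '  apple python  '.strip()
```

str.strip() returns str

str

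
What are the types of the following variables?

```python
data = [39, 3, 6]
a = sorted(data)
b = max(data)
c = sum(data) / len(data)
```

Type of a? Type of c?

sorted() returns list; int / int returns float

list, float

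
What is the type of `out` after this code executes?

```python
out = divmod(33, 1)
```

divmod() returns a tuple (quotient, remainder)

tuple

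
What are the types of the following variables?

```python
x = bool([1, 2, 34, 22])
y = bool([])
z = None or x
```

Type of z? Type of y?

None or <bool> returns the bool; bool() returns bool

bool, bool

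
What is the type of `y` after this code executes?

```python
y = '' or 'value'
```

'or' returns first truthy value ('value', which is str)

str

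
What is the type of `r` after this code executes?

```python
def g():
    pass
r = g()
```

A function with no return statement returns None

NoneType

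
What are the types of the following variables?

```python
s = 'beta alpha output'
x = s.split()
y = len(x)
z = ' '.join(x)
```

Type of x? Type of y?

str.split() returns list; len() returns int

list, int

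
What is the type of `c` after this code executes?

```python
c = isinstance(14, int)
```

isinstance() returns bool

bool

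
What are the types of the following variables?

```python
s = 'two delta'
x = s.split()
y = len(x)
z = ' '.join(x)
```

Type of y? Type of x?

len() returns int; str.split() returns list

int, list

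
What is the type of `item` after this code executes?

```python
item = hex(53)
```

hex() returns str representation

str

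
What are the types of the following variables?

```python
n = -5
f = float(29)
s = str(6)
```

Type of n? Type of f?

n is int; f is float

int, float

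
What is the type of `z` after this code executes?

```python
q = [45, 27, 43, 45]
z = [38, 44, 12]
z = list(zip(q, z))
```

list(zip(...)) returns a list of tuples

list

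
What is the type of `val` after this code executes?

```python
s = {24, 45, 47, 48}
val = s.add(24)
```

set.add() returns None (mutates in place)

NoneType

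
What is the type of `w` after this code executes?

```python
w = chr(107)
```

chr() returns str (single character)

str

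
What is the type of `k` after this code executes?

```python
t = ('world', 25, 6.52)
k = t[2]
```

Index 2 of tuple is 6.52 which is float

float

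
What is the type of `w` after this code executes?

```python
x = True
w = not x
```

'not' always returns bool

bool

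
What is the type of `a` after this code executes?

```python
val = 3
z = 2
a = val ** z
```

int ** positive int returns int (3 ** 2 = 9)

int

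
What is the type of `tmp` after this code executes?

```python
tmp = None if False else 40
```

Ternary: condition is False, else branch (40) taken → int

int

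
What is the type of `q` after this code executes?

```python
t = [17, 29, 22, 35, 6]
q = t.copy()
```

list.copy() returns list

list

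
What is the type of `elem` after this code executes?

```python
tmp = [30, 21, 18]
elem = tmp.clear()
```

list.clear() returns None

NoneType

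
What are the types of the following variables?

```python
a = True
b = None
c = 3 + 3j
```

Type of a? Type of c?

a is bool; c is complex

bool, complex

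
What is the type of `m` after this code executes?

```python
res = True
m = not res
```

'not' always returns bool

bool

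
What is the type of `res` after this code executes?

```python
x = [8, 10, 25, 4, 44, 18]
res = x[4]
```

Indexing a list of ints returns int (x[4] = 44)

int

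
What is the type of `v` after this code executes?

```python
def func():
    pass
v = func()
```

A function with no return statement returns None

NoneType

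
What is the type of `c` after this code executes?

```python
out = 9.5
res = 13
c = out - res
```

float - int returns float (9.5 - 13 = -3.5)

float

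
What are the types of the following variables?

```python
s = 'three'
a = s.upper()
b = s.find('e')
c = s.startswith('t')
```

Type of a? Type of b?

str.upper() returns str; str.find() returns int

str, int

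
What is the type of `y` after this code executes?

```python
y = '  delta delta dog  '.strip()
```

str.strip() returns str

str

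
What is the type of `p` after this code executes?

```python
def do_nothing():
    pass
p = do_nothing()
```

A function with no return statement returns None

NoneType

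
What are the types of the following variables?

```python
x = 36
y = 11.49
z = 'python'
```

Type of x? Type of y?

x is int; y is float

int, float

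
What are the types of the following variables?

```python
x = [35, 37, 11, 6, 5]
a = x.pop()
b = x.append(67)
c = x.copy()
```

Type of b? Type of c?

list.append() returns None; list.copy() returns list

NoneType, list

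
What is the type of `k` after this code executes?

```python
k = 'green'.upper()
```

str.upper() returns str

str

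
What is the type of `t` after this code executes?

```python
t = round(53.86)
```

round() with no ndigits arg returns int

int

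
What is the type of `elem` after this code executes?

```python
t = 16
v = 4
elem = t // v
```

int // int returns int (16 // 4 = 4)

int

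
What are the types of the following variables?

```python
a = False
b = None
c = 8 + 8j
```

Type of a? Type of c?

a is bool; c is complex

bool, complex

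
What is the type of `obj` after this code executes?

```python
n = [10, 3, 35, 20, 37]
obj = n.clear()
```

list.clear() returns None

NoneType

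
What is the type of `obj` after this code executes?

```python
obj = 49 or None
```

'or' returns first truthy value (49, int)

int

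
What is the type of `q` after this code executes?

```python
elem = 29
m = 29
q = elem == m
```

Equality comparison returns bool

bool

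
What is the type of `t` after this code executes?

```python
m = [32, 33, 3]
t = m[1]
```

Indexing a list of ints returns int (m[1] = 33)

int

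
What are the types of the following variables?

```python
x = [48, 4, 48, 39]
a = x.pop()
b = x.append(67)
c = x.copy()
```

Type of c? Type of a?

list.copy() returns list; list.pop() returns the element (int)

list, int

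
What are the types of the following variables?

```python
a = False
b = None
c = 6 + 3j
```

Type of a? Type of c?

a is bool; c is complex

bool, complex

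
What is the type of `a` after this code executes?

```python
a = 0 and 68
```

'and' returns the first falsy value (0, which is int)

int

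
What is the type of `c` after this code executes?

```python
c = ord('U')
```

ord() returns int (Unicode code point)

int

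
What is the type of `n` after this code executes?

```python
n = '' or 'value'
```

'or' returns first truthy value ('value', which is str)

str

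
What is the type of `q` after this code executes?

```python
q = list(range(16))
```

list(range(...)) returns list

list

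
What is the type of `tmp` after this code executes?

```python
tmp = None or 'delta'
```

'or' with None returns the other value ('delta', str)

str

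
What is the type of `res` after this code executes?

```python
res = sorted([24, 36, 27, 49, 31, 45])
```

sorted() always returns list

list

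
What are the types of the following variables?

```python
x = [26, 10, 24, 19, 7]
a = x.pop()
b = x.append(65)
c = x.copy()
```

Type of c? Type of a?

list.copy() returns list; list.pop() returns the element (int)

list, int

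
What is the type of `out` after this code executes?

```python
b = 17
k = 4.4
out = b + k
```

int + float returns float (17 + 4.4 = 21.4)

float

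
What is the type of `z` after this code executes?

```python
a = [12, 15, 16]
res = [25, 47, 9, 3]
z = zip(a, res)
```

zip() returns a zip iterator object

zip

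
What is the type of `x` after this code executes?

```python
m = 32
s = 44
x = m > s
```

Comparison operators return bool

bool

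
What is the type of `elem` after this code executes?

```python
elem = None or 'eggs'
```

'or' with None returns the other value ('eggs', str)

str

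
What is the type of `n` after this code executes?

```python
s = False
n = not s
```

'not' always returns bool

bool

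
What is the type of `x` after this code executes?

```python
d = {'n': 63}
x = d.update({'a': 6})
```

dict.update() returns None

NoneType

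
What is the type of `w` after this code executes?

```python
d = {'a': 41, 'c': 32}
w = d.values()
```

.values() returns a dict_values view object

dict_values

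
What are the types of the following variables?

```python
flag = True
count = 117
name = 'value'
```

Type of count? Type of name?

count is int; name is str

int, str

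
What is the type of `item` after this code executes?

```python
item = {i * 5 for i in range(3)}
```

A set comprehension {expr for x in iterable} produces a set

set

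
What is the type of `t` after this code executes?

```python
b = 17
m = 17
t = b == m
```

Equality comparison returns bool

bool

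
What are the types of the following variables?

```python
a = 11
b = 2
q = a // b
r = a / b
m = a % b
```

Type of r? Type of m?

int / int returns float; int % int returns int

float, int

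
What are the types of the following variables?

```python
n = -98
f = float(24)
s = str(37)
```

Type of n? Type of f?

n is int; f is float

int, float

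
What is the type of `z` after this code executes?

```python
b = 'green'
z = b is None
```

'is' comparison returns bool

bool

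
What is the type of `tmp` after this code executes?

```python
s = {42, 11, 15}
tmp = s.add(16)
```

set.add() returns None (mutates in place)

NoneType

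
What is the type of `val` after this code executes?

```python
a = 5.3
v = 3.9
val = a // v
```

float // float returns float (floor division preserves float type)

float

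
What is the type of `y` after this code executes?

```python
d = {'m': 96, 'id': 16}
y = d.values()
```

.values() returns a dict_values view object

dict_values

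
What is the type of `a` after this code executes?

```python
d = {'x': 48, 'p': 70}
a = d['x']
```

Accessing dict[str, int] with key 'x' returns int value 48

int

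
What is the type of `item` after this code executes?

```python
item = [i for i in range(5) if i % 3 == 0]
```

A list comprehension [...] produces a list

list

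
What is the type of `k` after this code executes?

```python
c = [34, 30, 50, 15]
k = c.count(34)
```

list.count() returns int

int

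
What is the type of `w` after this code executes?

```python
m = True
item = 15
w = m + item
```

bool + int returns int (True is 1, so 1 + 15 = 16)

int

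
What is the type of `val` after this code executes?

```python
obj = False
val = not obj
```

'not' always returns bool

bool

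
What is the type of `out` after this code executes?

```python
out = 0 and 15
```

'and' returns the first falsy value (0, which is int)

int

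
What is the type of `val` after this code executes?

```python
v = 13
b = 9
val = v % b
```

int % int returns int (13 % 9 = 4)

int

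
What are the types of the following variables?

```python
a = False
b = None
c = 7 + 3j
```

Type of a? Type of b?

a is bool; b is NoneType

bool, NoneType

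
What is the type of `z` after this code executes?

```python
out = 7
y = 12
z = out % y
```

int % int returns int (7 % 12 = 7)

int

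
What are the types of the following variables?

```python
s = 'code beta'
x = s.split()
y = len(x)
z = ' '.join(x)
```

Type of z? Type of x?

str.join() returns str; str.split() returns list

str, list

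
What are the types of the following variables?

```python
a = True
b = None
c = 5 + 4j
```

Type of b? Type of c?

b is NoneType; c is complex

NoneType, complex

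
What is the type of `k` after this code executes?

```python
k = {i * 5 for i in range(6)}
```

A set comprehension {expr for x in iterable} produces a set

set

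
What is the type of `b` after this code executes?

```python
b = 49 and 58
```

'and' returns the last value when all truthy (58, which is int)

int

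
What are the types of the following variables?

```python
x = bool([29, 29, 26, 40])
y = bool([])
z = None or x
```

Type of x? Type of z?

bool() returns bool; None or <bool> returns the bool

bool, bool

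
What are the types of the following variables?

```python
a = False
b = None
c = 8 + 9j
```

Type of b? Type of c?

b is NoneType; c is complex

NoneType, complex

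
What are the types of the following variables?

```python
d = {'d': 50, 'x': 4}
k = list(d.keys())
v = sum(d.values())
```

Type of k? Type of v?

list(...) returns list; sum of int values returns int

list, int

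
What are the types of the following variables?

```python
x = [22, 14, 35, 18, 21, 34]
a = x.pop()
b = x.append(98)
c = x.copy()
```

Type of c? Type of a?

list.copy() returns list; list.pop() returns the element (int)

list, int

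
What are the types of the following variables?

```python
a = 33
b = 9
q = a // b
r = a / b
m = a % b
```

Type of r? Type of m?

int / int returns float; int % int returns int

float, int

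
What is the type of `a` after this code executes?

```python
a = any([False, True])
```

any() returns bool

bool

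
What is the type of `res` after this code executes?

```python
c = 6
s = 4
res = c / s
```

int / int always returns float in Python 3 (6 / 4 = 1.5)

float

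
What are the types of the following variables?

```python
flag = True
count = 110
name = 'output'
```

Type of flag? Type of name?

flag is bool; name is str

bool, str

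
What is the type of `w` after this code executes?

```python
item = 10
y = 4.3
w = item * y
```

int * float returns float (10 * 4.3 = 43.0)

float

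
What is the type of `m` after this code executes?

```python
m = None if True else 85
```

Ternary: condition is True, if branch (None) taken → NoneType

NoneType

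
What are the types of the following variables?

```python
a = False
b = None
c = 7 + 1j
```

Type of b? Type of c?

b is NoneType; c is complex

NoneType, complex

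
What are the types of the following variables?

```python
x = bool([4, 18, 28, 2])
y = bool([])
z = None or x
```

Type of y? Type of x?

bool() returns bool; bool() returns bool

bool, bool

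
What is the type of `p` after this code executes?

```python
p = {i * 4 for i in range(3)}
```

A set comprehension {expr for x in iterable} produces a set

set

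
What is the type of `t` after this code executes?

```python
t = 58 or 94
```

'or' returns the first truthy value (58, which is int)

int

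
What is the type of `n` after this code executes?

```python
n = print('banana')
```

print() returns None

NoneType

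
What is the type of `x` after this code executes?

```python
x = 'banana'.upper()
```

str.upper() returns str

str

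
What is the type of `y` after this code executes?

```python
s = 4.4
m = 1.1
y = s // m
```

float // float returns float (floor division preserves float type)

float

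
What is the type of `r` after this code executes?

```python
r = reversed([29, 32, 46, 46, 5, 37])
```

reversed() on a list returns a list_reverseiterator

list_reverseiterator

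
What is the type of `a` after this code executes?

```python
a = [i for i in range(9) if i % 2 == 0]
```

A list comprehension [...] produces a list

list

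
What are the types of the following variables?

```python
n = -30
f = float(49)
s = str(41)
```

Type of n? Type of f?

n is int; f is float

int, float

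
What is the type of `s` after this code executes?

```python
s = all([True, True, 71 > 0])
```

all() returns bool

bool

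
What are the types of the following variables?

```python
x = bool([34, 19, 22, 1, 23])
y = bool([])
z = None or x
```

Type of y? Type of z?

bool() returns bool; None or <bool> returns the bool

bool, bool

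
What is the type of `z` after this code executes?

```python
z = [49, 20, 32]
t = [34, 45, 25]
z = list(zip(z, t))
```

list(zip(...)) returns a list of tuples

list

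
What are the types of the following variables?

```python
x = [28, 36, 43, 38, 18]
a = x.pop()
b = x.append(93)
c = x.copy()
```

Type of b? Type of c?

list.append() returns None; list.copy() returns list

NoneType, list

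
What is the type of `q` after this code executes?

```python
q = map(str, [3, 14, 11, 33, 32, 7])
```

map() returns a map iterator object

map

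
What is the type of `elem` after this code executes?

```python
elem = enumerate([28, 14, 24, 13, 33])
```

enumerate() returns an enumerate iterator object

enumerate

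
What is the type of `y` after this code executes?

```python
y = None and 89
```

'and' returns first falsy value (None)

NoneType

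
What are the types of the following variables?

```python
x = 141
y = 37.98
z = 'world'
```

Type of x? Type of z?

x is int; z is str

int, str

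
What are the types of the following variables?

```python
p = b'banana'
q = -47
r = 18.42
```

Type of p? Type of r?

p is bytes; r is float

bytes, float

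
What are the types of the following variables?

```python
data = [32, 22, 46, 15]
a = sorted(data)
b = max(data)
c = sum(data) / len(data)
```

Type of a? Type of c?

sorted() returns list; int / int returns float

list, float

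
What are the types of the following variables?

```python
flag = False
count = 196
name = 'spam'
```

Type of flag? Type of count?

flag is bool; count is int

bool, int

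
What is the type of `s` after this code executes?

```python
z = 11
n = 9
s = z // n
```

int // int returns int (11 // 9 = 1)

int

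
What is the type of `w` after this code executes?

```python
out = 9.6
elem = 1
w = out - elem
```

float - int returns float (9.6 - 1 = 8.6)

float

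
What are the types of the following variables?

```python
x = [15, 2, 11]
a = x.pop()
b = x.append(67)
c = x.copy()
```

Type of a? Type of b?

list.pop() returns the element (int); list.append() returns None

int, NoneType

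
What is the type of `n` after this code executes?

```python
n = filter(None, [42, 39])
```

filter() returns a filter iterator object

filter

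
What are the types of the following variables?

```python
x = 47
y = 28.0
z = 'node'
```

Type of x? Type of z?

x is int; z is str

int, str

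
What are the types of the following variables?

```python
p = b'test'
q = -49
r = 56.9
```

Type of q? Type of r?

q is int; r is float

int, float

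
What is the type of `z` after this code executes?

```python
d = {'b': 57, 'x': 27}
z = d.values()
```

.values() returns a dict_values view object

dict_values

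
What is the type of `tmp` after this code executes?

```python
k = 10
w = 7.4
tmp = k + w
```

int + float returns float (10 + 7.4 = 17.4)

float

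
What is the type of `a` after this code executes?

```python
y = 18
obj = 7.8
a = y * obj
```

int * float returns float (18 * 7.8 = 140.4)

float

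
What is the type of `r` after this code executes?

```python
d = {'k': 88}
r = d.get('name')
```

dict.get() returns None when key 'name' is not found and no default given

NoneType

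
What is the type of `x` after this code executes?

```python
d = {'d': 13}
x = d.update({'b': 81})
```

dict.update() returns None

NoneType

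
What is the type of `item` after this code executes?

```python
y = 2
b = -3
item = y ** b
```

int ** negative int returns float

float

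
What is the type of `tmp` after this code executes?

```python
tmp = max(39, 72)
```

max() of ints returns int

int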